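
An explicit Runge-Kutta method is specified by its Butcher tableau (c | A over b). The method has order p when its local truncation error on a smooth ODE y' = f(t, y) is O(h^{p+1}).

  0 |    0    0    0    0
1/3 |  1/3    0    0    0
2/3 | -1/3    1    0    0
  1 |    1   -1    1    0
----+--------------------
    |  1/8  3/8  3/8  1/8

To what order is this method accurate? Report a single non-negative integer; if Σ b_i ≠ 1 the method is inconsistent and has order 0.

4

b = (1/8, 3/8, 3/8, 1/8)
c = (0, 1/3, 2/3, 1)
Ac = (0, 0, 1/3, 1/3)
Σ b_i: 1/8·1 + 3/8·1 + 3/8·1 + 1/8·1 = 1 ✓
b·c: 3/8·1/3 + 3/8·2/3 + 1/8·1 = 1/2 ✓
b·c²: 3/8·1/9 + 3/8·4/9 + 1/8·1 = 1/3 ✓
b·Ac: 3/8·1/3 + 1/8·1/3 = 1/6 ✓
b·c³: 3/8·1/27 + 3/8·8/27 + 1/8·1 = 1/4 ✓
b·(c∘Ac): 3/8·2/9 + 1/8·1/3 = 1/8 ✓
b·Ac²: 3/8·1/9 + 1/8·1/3 = 1/12 ✓
b·A²c: 1/8·1/3 = 1/24 ✓; 4 stages ⇒ order 4.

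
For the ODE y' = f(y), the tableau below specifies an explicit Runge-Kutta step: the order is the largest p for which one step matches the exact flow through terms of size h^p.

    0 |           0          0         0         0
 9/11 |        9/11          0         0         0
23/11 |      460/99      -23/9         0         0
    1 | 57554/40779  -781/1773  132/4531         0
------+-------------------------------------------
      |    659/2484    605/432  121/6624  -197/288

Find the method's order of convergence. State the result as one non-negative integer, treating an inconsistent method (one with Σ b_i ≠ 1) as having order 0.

b = (659/2484, 605/432, 121/6624, -197/288)
c = (0, 9/11, 23/11, 1)
Ac = (0, 0, -23/11, -59/197)
Σ b_i: 659/2484·1 + 605/432·1 + 121/6624·1 + (-197/288)·1 = 1 ✓
b·c: 605/432·9/11 + 121/6624·23/11 + (-197/288)·1 = 1/2 ✓
b·c²: 605/432·81/121 + 121/6624·529/121 + (-197/288)·1 = 1/3 ✓
b·Ac: 121/6624·(-23/11) + (-197/288)·(-59/197) = 1/6 ✓
b·c³: 605/432·729/1331 + 121/6624·12167/1331 + (-197/288)·1 = 1/4 ✓
b·(c∘Ac): 121/6624·(-529/121) + (-197/288)·(-59/197) = 1/8 ✓
b·Ac²: 121/6624·(-207/121) + (-197/288)·(-33/197) = 1/12 ✓
b·A²c: (-197/288)·(-12/197) = 1/24 ✓; 4 stages ⇒ order 4.

4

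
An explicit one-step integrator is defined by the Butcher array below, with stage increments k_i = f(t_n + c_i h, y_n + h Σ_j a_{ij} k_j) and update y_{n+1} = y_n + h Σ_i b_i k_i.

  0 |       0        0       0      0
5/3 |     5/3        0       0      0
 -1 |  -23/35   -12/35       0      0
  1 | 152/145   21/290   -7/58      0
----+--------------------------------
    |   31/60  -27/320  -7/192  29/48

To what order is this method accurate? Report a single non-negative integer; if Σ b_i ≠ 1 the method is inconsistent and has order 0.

4

b = (31/60, -27/320, -7/192, 29/48)
c = (0, 5/3, -1, 1)
Ac = (0, 0, -4/7, 7/29)
Σ b_i: 31/60·1 + (-27/320)·1 + (-7/192)·1 + 29/48·1 = 1 ✓
b·c: (-27/320)·5/3 + (-7/192)·(-1) + 29/48·1 = 1/2 ✓
b·c²: (-27/320)·25/9 + (-7/192)·1 + 29/48·1 = 1/3 ✓
b·Ac: (-7/192)·(-4/7) + 29/48·7/29 = 1/6 ✓
b·c³: (-27/320)·125/27 + (-7/192)·(-1) + 29/48·1 = 1/4 ✓
b·(c∘Ac): (-7/192)·4/7 + 29/48·7/29 = 1/8 ✓
b·Ac²: (-7/192)·(-20/21) + 29/48·7/87 = 1/12 ✓
b·A²c: 29/48·2/29 = 1/24 ✓; 4 stages ⇒ order 4.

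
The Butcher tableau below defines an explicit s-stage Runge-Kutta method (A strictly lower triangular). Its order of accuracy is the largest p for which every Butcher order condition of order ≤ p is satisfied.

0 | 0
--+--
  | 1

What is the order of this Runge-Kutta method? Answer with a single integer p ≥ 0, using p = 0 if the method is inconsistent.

1

b = (1)
c = (0)
Σ b_i: 1·1 = 1 ✓; 1 stage ⇒ order 1.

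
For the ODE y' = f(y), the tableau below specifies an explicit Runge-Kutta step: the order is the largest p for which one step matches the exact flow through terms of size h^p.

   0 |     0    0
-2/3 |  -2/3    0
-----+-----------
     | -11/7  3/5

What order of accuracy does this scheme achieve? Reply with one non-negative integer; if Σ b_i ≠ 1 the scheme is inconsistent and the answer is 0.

b = (-11/7, 3/5)
c = (0, -2/3)
Σ b_i: (-11/7)·1 + 3/5·1 = -34/35 ≠ 1 ⇒ order 0.

0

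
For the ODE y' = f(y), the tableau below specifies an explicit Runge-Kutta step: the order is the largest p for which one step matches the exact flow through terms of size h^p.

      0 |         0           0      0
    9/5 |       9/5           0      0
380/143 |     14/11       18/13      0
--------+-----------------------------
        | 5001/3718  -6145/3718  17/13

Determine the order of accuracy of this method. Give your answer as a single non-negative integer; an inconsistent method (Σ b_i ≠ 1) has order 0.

b = (5001/3718, -6145/3718, 17/13)
c = (0, 9/5, 380/143)
Ac = (0, 0, 162/65)
Σ b_i: 5001/3718·1 + (-6145/3718)·1 + 17/13·1 = 1 ✓
b·c: (-6145/3718)·9/5 + 17/13·380/143 = 1/2 ✓
b·c²: (-6145/3718)·81/25 + 17/13·144400/20449 = 10312493/2658370 ≠ 1/3 ⇒ order 2.
b·Ac: 17/13·162/65 = 2754/845 ≠ 1/6

2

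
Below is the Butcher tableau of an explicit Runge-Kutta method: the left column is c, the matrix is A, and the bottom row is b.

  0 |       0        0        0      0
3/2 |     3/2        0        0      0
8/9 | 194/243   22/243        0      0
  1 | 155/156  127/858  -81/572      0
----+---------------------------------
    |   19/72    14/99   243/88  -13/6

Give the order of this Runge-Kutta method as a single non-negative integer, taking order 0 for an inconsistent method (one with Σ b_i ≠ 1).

b = (19/72, 14/99, 243/88, -13/6)
c = (0, 3/2, 8/9, 1)
Ac = (0, 0, 11/81, 5/52)
Σ b_i: 19/72·1 + 14/99·1 + 243/88·1 + (-13/6)·1 = 1 ✓
b·c: 14/99·3/2 + 243/88·8/9 + (-13/6)·1 = 1/2 ✓
b·c²: 14/99·9/4 + 243/88·64/81 + (-13/6)·1 = 1/3 ✓
b·Ac: 243/88·11/81 + (-13/6)·5/52 = 1/6 ✓
b·c³: 14/99·27/8 + 243/88·512/729 + (-13/6)·1 = 1/4 ✓
b·(c∘Ac): 243/88·88/729 + (-13/6)·5/52 = 1/8 ✓
b·Ac²: 243/88·11/54 + (-13/6)·23/104 = 1/12 ✓
b·A²c: (-13/6)·(-1/52) = 1/24 ✓; 4 stages ⇒ order 4.

4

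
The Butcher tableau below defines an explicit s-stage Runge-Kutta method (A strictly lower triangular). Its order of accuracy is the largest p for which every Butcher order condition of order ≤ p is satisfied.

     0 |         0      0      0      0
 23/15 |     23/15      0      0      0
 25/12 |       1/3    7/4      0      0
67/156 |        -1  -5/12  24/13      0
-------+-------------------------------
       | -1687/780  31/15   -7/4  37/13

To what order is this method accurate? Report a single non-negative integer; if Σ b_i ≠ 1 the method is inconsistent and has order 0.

1

b = (-1687/780, 31/15, -7/4, 37/13)
c = (0, 23/15, 25/12, 67/156)
Ac = (0, 0, 161/60, 1501/468)
Σ b_i: (-1687/780)·1 + 31/15·1 + (-7/4)·1 + 37/13·1 = 1 ✓
b·c: 31/15·23/15 + (-7/4)·25/12 + 37/13·67/156 = 453527/608400 ≠ 1/2 ⇒ order 1.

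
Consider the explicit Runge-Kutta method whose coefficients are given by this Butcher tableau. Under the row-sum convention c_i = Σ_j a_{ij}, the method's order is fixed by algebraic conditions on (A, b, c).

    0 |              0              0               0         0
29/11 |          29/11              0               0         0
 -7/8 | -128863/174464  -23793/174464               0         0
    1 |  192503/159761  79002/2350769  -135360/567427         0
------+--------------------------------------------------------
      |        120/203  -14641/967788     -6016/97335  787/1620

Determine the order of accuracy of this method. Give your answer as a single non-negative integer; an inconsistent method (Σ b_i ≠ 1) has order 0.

4

b = (120/203, -14641/967788, -6016/97335, 787/1620)
c = (0, 29/11, -7/8, 1)
Ac = (0, 0, -2163/6016, 234/787)
Σ b_i: 120/203·1 + (-14641/967788)·1 + (-6016/97335)·1 + 787/1620·1 = 1 ✓
b·c: (-14641/967788)·29/11 + (-6016/97335)·(-7/8) + 787/1620·1 = 1/2 ✓
b·c²: (-14641/967788)·841/121 + (-6016/97335)·49/64 + 787/1620·1 = 1/3 ✓
b·Ac: (-6016/97335)·(-2163/6016) + 787/1620·234/787 = 1/6 ✓
b·c³: (-14641/967788)·24389/1331 + (-6016/97335)·(-343/512) + 787/1620·1 = 1/4 ✓
b·(c∘Ac): (-6016/97335)·15141/48128 + 787/1620·234/787 = 1/8 ✓
b·Ac²: (-6016/97335)·(-62727/66176) + 787/1620·441/8657 = 1/12 ✓
b·A²c: 787/1620·135/1574 = 1/24 ✓; 4 stages ⇒ order 4.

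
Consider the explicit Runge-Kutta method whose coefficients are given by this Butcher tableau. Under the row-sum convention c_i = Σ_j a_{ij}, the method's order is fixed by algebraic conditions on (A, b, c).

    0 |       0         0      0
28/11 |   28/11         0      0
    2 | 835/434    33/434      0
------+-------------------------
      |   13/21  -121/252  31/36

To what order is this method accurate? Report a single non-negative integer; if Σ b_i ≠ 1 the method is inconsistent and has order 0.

b = (13/21, -121/252, 31/36)
c = (0, 28/11, 2)
Ac = (0, 0, 6/31)
Σ b_i: 13/21·1 + (-121/252)·1 + 31/36·1 = 1 ✓
b·c: (-121/252)·28/11 + 31/36·2 = 1/2 ✓
b·c²: (-121/252)·784/121 + 31/36·4 = 1/3 ✓
b·Ac: 31/36·6/31 = 1/6 ✓; 3 stages ⇒ order 3.

3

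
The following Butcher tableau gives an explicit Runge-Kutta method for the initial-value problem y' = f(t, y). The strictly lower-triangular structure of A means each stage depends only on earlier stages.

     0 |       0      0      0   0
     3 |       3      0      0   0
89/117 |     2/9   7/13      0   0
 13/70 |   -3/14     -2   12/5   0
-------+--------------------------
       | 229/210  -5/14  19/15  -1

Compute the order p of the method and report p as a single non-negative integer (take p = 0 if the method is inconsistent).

b = (229/210, -5/14, 19/15, -1)
c = (0, 3, 89/117, 13/70)
Ac = (0, 0, 21/13, -814/195)
Σ b_i: 229/210·1 + (-5/14)·1 + 19/15·1 + (-1)·1 = 1 ✓
b·c: (-5/14)·3 + 19/15·89/117 + (-1)·13/70 = -3607/12285 ≠ 1/2 ⇒ order 1.

1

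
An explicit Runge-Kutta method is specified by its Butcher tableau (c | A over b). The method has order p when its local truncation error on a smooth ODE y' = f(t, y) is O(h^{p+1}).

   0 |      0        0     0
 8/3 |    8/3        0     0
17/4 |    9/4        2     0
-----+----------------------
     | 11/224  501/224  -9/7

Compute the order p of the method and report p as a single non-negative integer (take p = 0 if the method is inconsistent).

2

b = (11/224, 501/224, -9/7)
c = (0, 8/3, 17/4)
Ac = (0, 0, 16/3)
Σ b_i: 11/224·1 + 501/224·1 + (-9/7)·1 = 1 ✓
b·c: 501/224·8/3 + (-9/7)·17/4 = 1/2 ✓
b·c²: 501/224·64/9 + (-9/7)·289/16 = -2459/336 ≠ 1/3 ⇒ order 2.
b·Ac: (-9/7)·16/3 = -48/7 ≠ 1/6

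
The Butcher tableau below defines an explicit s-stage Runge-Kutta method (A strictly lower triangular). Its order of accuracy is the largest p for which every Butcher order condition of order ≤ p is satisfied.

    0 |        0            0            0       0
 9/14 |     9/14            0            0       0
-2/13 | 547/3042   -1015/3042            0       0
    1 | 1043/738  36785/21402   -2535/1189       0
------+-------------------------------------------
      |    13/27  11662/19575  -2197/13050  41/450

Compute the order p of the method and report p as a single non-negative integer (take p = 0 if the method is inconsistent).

b = (13/27, 11662/19575, -2197/13050, 41/450)
c = (0, 9/14, -2/13, 1)
Ac = (0, 0, -145/676, 235/164)
Σ b_i: 13/27·1 + 11662/19575·1 + (-2197/13050)·1 + 41/450·1 = 1 ✓
b·c: 11662/19575·9/14 + (-2197/13050)·(-2/13) + 41/450·1 = 1/2 ✓
b·c²: 11662/19575·81/196 + (-2197/13050)·4/169 + 41/450·1 = 1/3 ✓
b·Ac: (-2197/13050)·(-145/676) + 41/450·235/164 = 1/6 ✓
b·c³: 11662/19575·729/2744 + (-2197/13050)·(-8/2197) + 41/450·1 = 1/4 ✓
b·(c∘Ac): (-2197/13050)·145/4394 + 41/450·235/164 = 1/8 ✓
b·Ac²: (-2197/13050)·(-1305/9464) + 41/450·1515/2296 = 1/12 ✓
b·A²c: 41/450·75/164 = 1/24 ✓; 4 stages ⇒ order 4.

4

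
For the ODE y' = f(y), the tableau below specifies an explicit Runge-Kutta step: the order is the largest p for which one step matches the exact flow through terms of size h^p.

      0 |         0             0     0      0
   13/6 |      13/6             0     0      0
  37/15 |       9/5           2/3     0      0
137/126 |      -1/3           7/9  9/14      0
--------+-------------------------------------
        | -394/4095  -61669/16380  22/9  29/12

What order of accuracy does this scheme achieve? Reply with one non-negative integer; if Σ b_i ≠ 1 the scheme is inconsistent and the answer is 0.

2

b = (-394/4095, -61669/16380, 22/9, 29/12)
c = (0, 13/6, 37/15, 137/126)
Ac = (0, 0, 13/9, 3091/945)
Σ b_i: (-394/4095)·1 + (-61669/16380)·1 + 22/9·1 + 29/12·1 = 1 ✓
b·c: (-61669/16380)·13/6 + 22/9·37/15 + 29/12·137/126 = 1/2 ✓
b·c²: (-61669/16380)·169/36 + 22/9·1369/225 + 29/12·18769/15876 = 66719/1190700 ≠ 1/3 ⇒ order 2.
b·Ac: 22/9·13/9 + 29/12·3091/945 = 129679/11340 ≠ 1/6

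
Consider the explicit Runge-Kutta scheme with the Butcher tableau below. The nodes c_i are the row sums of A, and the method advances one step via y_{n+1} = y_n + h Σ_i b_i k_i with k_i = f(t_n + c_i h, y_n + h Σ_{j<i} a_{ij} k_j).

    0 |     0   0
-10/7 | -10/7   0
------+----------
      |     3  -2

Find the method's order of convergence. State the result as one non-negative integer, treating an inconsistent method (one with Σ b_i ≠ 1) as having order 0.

b = (3, -2)
c = (0, -10/7)
Σ b_i: 3·1 + (-2)·1 = 1 ✓
b·c: (-2)·(-10/7) = 20/7 ≠ 1/2 ⇒ order 1.

1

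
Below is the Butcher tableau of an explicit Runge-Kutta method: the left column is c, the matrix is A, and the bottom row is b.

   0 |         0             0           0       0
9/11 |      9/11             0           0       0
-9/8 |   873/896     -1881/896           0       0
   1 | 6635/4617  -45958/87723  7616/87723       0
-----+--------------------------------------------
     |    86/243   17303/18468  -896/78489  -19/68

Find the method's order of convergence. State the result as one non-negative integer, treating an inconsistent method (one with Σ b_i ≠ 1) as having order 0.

4

b = (86/243, 17303/18468, -896/78489, -19/68)
c = (0, 9/11, -9/8, 1)
Ac = (0, 0, -1539/896, -10/19)
Σ b_i: 86/243·1 + 17303/18468·1 + (-896/78489)·1 + (-19/68)·1 = 1 ✓
b·c: 17303/18468·9/11 + (-896/78489)·(-9/8) + (-19/68)·1 = 1/2 ✓
b·c²: 17303/18468·81/121 + (-896/78489)·81/64 + (-19/68)·1 = 1/3 ✓
b·Ac: (-896/78489)·(-1539/896) + (-19/68)·(-10/19) = 1/6 ✓
b·c³: 17303/18468·729/1331 + (-896/78489)·(-729/512) + (-19/68)·1 = 1/4 ✓
b·(c∘Ac): (-896/78489)·13851/7168 + (-19/68)·(-10/19) = 1/8 ✓
b·Ac²: (-896/78489)·(-13851/9856) + (-19/68)·(-151/627) = 1/12 ✓
b·A²c: (-19/68)·(-17/114) = 1/24 ✓; 4 stages ⇒ order 4.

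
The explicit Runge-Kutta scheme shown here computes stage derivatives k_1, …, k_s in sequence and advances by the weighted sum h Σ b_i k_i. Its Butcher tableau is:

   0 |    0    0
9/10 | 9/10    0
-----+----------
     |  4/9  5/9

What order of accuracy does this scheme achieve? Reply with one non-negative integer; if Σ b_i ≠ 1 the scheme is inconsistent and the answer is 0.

2

b = (4/9, 5/9)
c = (0, 9/10)
Σ b_i: 4/9·1 + 5/9·1 = 1 ✓
b·c: 5/9·9/10 = 1/2 ✓; 2 stages ⇒ order 2.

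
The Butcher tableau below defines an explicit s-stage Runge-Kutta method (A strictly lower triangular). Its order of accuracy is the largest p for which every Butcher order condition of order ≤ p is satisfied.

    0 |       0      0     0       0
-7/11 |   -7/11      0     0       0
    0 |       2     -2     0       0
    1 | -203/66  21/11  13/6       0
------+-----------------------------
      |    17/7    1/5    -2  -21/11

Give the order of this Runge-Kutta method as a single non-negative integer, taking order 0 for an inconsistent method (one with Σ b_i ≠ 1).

b = (17/7, 1/5, -2, -21/11)
c = (0, -7/11, 0, 1)
Ac = (0, 0, 14/11, -147/121)
Σ b_i: 17/7·1 + 1/5·1 + (-2)·1 + (-21/11)·1 = -493/385 ≠ 1 ⇒ order 0.

0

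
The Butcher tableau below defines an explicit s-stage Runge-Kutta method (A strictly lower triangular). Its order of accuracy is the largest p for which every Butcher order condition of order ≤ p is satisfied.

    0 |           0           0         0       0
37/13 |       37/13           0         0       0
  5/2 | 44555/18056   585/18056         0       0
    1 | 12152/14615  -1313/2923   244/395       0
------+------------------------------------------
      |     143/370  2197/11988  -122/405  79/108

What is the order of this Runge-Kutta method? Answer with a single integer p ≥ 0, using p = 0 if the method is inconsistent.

4

b = (143/370, 2197/11988, -122/405, 79/108)
c = (0, 37/13, 5/2, 1)
Ac = (0, 0, 45/488, 21/79)
Σ b_i: 143/370·1 + 2197/11988·1 + (-122/405)·1 + 79/108·1 = 1 ✓
b·c: 2197/11988·37/13 + (-122/405)·5/2 + 79/108·1 = 1/2 ✓
b·c²: 2197/11988·1369/169 + (-122/405)·25/4 + 79/108·1 = 1/3 ✓
b·Ac: (-122/405)·45/488 + 79/108·21/79 = 1/6 ✓
b·c³: 2197/11988·50653/2197 + (-122/405)·125/8 + 79/108·1 = 1/4 ✓
b·(c∘Ac): (-122/405)·225/976 + 79/108·21/79 = 1/8 ✓
b·Ac²: (-122/405)·1665/6344 + 79/108·228/1027 = 1/12 ✓
b·A²c: 79/108·9/158 = 1/24 ✓; 4 stages ⇒ order 4.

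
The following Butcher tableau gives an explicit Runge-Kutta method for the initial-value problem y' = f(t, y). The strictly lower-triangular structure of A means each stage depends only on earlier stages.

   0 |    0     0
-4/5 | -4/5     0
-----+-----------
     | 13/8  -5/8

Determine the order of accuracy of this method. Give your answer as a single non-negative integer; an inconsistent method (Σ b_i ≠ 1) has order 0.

b = (13/8, -5/8)
c = (0, -4/5)
Σ b_i: 13/8·1 + (-5/8)·1 = 1 ✓
b·c: (-5/8)·(-4/5) = 1/2 ✓; 2 stages ⇒ order 2.

2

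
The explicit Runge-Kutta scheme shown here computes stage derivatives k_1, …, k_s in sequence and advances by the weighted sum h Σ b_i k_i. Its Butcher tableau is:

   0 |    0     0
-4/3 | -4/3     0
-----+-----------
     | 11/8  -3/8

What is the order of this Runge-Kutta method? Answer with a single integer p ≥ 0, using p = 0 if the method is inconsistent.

b = (11/8, -3/8)
c = (0, -4/3)
Σ b_i: 11/8·1 + (-3/8)·1 = 1 ✓
b·c: (-3/8)·(-4/3) = 1/2 ✓; 2 stages ⇒ order 2.

2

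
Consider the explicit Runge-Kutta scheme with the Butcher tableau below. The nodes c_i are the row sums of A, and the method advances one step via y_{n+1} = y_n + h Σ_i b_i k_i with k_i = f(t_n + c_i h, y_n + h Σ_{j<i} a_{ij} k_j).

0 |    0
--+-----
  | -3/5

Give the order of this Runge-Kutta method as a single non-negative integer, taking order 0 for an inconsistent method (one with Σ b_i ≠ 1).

b = (-3/5)
c = (0)
Σ b_i: (-3/5)·1 = -3/5 ≠ 1 ⇒ order 0.

0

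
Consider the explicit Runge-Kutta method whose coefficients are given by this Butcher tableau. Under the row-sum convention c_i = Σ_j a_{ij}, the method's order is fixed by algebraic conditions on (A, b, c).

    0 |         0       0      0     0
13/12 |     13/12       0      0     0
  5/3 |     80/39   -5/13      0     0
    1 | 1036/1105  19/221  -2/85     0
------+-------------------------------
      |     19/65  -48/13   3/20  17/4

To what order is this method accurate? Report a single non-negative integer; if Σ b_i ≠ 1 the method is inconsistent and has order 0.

4

b = (19/65, -48/13, 3/20, 17/4)
c = (0, 13/12, 5/3, 1)
Ac = (0, 0, -5/12, 11/204)
Σ b_i: 19/65·1 + (-48/13)·1 + 3/20·1 + 17/4·1 = 1 ✓
b·c: (-48/13)·13/12 + 3/20·5/3 + 17/4·1 = 1/2 ✓
b·c²: (-48/13)·169/144 + 3/20·25/9 + 17/4·1 = 1/3 ✓
b·Ac: 3/20·(-5/12) + 17/4·11/204 = 1/6 ✓
b·c³: (-48/13)·2197/1728 + 3/20·125/27 + 17/4·1 = 1/4 ✓
b·(c∘Ac): 3/20·(-25/36) + 17/4·11/204 = 1/8 ✓
b·Ac²: 3/20·(-65/144) + 17/4·29/816 = 1/12 ✓
b·A²c: 17/4·1/102 = 1/24 ✓; 4 stages ⇒ order 4.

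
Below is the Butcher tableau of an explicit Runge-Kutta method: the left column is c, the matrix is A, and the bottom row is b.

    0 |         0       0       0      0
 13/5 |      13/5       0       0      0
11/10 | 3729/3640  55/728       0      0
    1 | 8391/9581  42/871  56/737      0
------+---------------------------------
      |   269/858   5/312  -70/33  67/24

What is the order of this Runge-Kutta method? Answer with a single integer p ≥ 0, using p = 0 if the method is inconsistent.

4

b = (269/858, 5/312, -70/33, 67/24)
c = (0, 13/5, 11/10, 1)
Ac = (0, 0, 11/56, 14/67)
Σ b_i: 269/858·1 + 5/312·1 + (-70/33)·1 + 67/24·1 = 1 ✓
b·c: 5/312·13/5 + (-70/33)·11/10 + 67/24·1 = 1/2 ✓
b·c²: 5/312·169/25 + (-70/33)·121/100 + 67/24·1 = 1/3 ✓
b·Ac: (-70/33)·11/56 + 67/24·14/67 = 1/6 ✓
b·c³: 5/312·2197/125 + (-70/33)·1331/1000 + 67/24·1 = 1/4 ✓
b·(c∘Ac): (-70/33)·121/560 + 67/24·14/67 = 1/8 ✓
b·Ac²: (-70/33)·143/280 + 67/24·28/67 = 1/12 ✓
b·A²c: 67/24·1/67 = 1/24 ✓; 4 stages ⇒ order 4.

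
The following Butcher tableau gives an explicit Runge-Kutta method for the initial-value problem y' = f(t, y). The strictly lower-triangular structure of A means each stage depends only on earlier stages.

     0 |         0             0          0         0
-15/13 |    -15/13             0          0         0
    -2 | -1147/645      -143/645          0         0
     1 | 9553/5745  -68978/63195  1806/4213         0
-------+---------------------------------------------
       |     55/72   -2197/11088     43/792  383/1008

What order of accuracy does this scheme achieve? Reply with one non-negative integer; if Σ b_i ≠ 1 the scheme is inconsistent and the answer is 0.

b = (55/72, -2197/11088, 43/792, 383/1008)
c = (0, -15/13, -2, 1)
Ac = (0, 0, 11/43, 154/383)
Σ b_i: 55/72·1 + (-2197/11088)·1 + 43/792·1 + 383/1008·1 = 1 ✓
b·c: (-2197/11088)·(-15/13) + 43/792·(-2) + 383/1008·1 = 1/2 ✓
b·c²: (-2197/11088)·225/169 + 43/792·4 + 383/1008·1 = 1/3 ✓
b·Ac: 43/792·11/43 + 383/1008·154/383 = 1/6 ✓
b·c³: (-2197/11088)·(-3375/2197) + 43/792·(-8) + 383/1008·1 = 1/4 ✓
b·(c∘Ac): 43/792·(-22/43) + 383/1008·154/383 = 1/8 ✓
b·Ac²: 43/792·(-165/559) + 383/1008·1302/4979 = 1/12 ✓
b·A²c: 383/1008·42/383 = 1/24 ✓; 4 stages ⇒ order 4.

4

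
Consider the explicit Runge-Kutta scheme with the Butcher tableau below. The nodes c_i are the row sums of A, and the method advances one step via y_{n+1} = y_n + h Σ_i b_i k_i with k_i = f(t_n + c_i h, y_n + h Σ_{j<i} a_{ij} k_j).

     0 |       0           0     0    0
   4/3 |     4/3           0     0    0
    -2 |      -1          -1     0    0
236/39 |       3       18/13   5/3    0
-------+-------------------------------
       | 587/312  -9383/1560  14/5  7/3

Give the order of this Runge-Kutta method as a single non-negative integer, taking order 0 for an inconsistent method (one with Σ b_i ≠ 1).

b = (587/312, -9383/1560, 14/5, 7/3)
c = (0, 4/3, -2, 236/39)
Ac = (0, 0, -4/3, -58/39)
Σ b_i: 587/312·1 + (-9383/1560)·1 + 14/5·1 + 7/3·1 = 1 ✓
b·c: (-9383/1560)·4/3 + 14/5·(-2) + 7/3·236/39 = 1/2 ✓
b·c²: (-9383/1560)·16/9 + 14/5·4 + 7/3·55696/1521 = 392186/4563 ≠ 1/3 ⇒ order 2.
b·Ac: 14/5·(-4/3) + 7/3·(-58/39) = -4214/585 ≠ 1/6

2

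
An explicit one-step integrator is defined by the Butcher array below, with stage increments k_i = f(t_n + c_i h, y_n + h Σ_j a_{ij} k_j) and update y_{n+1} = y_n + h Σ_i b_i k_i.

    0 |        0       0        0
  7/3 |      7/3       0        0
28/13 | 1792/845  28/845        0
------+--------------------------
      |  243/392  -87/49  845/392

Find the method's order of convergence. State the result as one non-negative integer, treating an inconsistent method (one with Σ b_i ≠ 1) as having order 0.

3

b = (243/392, -87/49, 845/392)
c = (0, 7/3, 28/13)
Ac = (0, 0, 196/2535)
Σ b_i: 243/392·1 + (-87/49)·1 + 845/392·1 = 1 ✓
b·c: (-87/49)·7/3 + 845/392·28/13 = 1/2 ✓
b·c²: (-87/49)·49/9 + 845/392·784/169 = 1/3 ✓
b·Ac: 845/392·196/2535 = 1/6 ✓; 3 stages ⇒ order 3.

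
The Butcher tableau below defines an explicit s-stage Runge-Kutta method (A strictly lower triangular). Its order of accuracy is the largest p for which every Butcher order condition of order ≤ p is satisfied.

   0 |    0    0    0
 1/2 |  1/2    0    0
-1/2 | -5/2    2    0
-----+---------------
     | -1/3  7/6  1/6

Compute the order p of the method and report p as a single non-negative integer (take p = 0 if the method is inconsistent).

b = (-1/3, 7/6, 1/6)
c = (0, 1/2, -1/2)
Ac = (0, 0, 1)
Σ b_i: (-1/3)·1 + 7/6·1 + 1/6·1 = 1 ✓
b·c: 7/6·1/2 + 1/6·(-1/2) = 1/2 ✓
b·c²: 7/6·1/4 + 1/6·1/4 = 1/3 ✓
b·Ac: 1/6·1 = 1/6 ✓; 3 stages ⇒ order 3.

3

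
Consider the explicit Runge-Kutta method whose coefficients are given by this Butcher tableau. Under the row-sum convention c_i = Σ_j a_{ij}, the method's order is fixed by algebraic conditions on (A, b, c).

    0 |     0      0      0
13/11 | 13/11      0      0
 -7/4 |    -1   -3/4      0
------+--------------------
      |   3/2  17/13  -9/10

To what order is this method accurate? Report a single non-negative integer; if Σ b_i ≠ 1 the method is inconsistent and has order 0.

b = (3/2, 17/13, -9/10)
c = (0, 13/11, -7/4)
Ac = (0, 0, -39/44)
Σ b_i: 3/2·1 + 17/13·1 + (-9/10)·1 = 124/65 ≠ 1 ⇒ order 0.

0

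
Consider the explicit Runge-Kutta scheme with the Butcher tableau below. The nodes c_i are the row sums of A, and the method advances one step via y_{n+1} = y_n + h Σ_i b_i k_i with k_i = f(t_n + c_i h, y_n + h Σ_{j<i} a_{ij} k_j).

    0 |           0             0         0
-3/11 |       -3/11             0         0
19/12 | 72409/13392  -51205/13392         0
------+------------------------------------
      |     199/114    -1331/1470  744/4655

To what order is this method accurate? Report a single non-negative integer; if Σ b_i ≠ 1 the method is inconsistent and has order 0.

3

b = (199/114, -1331/1470, 744/4655)
c = (0, -3/11, 19/12)
Ac = (0, 0, 4655/4464)
Σ b_i: 199/114·1 + (-1331/1470)·1 + 744/4655·1 = 1 ✓
b·c: (-1331/1470)·(-3/11) + 744/4655·19/12 = 1/2 ✓
b·c²: (-1331/1470)·9/121 + 744/4655·361/144 = 1/3 ✓
b·Ac: 744/4655·4655/4464 = 1/6 ✓; 3 stages ⇒ order 3.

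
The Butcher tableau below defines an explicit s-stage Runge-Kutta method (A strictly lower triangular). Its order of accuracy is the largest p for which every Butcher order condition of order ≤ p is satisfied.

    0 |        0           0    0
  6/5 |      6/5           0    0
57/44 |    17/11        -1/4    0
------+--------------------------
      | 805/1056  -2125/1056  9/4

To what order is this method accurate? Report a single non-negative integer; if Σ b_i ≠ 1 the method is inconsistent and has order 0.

b = (805/1056, -2125/1056, 9/4)
c = (0, 6/5, 57/44)
Ac = (0, 0, -3/10)
Σ b_i: 805/1056·1 + (-2125/1056)·1 + 9/4·1 = 1 ✓
b·c: (-2125/1056)·6/5 + 9/4·57/44 = 1/2 ✓
b·c²: (-2125/1056)·36/25 + 9/4·3249/1936 = 6801/7744 ≠ 1/3 ⇒ order 2.
b·Ac: 9/4·(-3/10) = -27/40 ≠ 1/6

2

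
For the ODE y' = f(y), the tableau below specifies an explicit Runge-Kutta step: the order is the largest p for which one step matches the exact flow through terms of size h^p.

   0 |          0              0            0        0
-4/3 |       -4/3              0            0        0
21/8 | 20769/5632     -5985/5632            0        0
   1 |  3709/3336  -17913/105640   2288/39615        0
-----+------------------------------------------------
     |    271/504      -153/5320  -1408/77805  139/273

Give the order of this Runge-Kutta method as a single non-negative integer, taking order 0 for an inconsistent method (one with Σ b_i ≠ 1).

4

b = (271/504, -153/5320, -1408/77805, 139/273)
c = (0, -4/3, 21/8, 1)
Ac = (0, 0, 1995/1408, 105/278)
Σ b_i: 271/504·1 + (-153/5320)·1 + (-1408/77805)·1 + 139/273·1 = 1 ✓
b·c: (-153/5320)·(-4/3) + (-1408/77805)·21/8 + 139/273·1 = 1/2 ✓
b·c²: (-153/5320)·16/9 + (-1408/77805)·441/64 + 139/273·1 = 1/3 ✓
b·Ac: (-1408/77805)·1995/1408 + 139/273·105/278 = 1/6 ✓
b·c³: (-153/5320)·(-64/27) + (-1408/77805)·9261/512 + 139/273·1 = 1/4 ✓
b·(c∘Ac): (-1408/77805)·41895/11264 + 139/273·105/278 = 1/8 ✓
b·Ac²: (-1408/77805)·(-665/352) + 139/273·161/1668 = 1/12 ✓
b·A²c: 139/273·91/1112 = 1/24 ✓; 4 stages ⇒ order 4.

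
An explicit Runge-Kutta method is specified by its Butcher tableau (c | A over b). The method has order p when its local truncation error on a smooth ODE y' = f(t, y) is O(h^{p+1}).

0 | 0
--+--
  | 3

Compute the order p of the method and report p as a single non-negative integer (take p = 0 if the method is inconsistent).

0

b = (3)
c = (0)
Σ b_i: 3·1 = 3 ≠ 1 ⇒ order 0.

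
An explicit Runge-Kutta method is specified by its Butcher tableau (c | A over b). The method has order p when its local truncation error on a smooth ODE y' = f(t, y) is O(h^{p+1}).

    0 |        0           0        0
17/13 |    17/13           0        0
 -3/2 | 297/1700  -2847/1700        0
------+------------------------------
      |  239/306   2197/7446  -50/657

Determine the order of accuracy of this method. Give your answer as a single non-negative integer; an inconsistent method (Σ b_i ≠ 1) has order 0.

b = (239/306, 2197/7446, -50/657)
c = (0, 17/13, -3/2)
Ac = (0, 0, -219/100)
Σ b_i: 239/306·1 + 2197/7446·1 + (-50/657)·1 = 1 ✓
b·c: 2197/7446·17/13 + (-50/657)·(-3/2) = 1/2 ✓
b·c²: 2197/7446·289/169 + (-50/657)·9/4 = 1/3 ✓
b·Ac: (-50/657)·(-219/100) = 1/6 ✓; 3 stages ⇒ order 3.

3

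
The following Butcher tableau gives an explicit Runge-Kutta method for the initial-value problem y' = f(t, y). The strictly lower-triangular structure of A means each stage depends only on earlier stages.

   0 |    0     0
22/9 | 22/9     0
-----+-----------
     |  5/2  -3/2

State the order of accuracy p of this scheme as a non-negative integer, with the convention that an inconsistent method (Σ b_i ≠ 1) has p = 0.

1

b = (5/2, -3/2)
c = (0, 22/9)
Σ b_i: 5/2·1 + (-3/2)·1 = 1 ✓
b·c: (-3/2)·22/9 = -11/3 ≠ 1/2 ⇒ order 1.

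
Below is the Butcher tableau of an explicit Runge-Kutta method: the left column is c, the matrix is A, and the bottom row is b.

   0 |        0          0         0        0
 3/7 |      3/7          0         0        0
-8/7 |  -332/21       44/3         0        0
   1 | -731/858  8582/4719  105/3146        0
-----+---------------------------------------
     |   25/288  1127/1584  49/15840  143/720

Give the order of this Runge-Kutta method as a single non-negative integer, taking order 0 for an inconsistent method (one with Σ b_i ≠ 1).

4

b = (25/288, 1127/1584, 49/15840, 143/720)
c = (0, 3/7, -8/7, 1)
Ac = (0, 0, 44/7, 106/143)
Σ b_i: 25/288·1 + 1127/1584·1 + 49/15840·1 + 143/720·1 = 1 ✓
b·c: 1127/1584·3/7 + 49/15840·(-8/7) + 143/720·1 = 1/2 ✓
b·c²: 1127/1584·9/49 + 49/15840·64/49 + 143/720·1 = 1/3 ✓
b·Ac: 49/15840·44/7 + 143/720·106/143 = 1/6 ✓
b·c³: 1127/1584·27/343 + 49/15840·(-512/343) + 143/720·1 = 1/4 ✓
b·(c∘Ac): 49/15840·(-352/49) + 143/720·106/143 = 1/8 ✓
b·Ac²: 49/15840·132/49 + 143/720·54/143 = 1/12 ✓
b·A²c: 143/720·30/143 = 1/24 ✓; 4 stages ⇒ order 4.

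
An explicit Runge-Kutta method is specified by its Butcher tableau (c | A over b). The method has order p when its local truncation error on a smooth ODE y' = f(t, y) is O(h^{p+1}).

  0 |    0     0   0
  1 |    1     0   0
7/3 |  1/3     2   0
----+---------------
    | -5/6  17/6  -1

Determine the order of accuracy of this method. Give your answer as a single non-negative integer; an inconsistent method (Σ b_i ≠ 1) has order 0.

b = (-5/6, 17/6, -1)
c = (0, 1, 7/3)
Ac = (0, 0, 2)
Σ b_i: (-5/6)·1 + 17/6·1 + (-1)·1 = 1 ✓
b·c: 17/6·1 + (-1)·7/3 = 1/2 ✓
b·c²: 17/6·1 + (-1)·49/9 = -47/18 ≠ 1/3 ⇒ order 2.
b·Ac: (-1)·2 = -2 ≠ 1/6

2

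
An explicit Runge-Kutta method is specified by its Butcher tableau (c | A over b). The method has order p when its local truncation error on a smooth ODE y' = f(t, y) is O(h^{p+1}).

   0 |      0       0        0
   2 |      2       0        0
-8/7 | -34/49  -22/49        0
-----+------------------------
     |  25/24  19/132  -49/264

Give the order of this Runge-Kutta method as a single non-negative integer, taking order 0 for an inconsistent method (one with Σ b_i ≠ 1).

3

b = (25/24, 19/132, -49/264)
c = (0, 2, -8/7)
Ac = (0, 0, -44/49)
Σ b_i: 25/24·1 + 19/132·1 + (-49/264)·1 = 1 ✓
b·c: 19/132·2 + (-49/264)·(-8/7) = 1/2 ✓
b·c²: 19/132·4 + (-49/264)·64/49 = 1/3 ✓
b·Ac: (-49/264)·(-44/49) = 1/6 ✓; 3 stages ⇒ order 3.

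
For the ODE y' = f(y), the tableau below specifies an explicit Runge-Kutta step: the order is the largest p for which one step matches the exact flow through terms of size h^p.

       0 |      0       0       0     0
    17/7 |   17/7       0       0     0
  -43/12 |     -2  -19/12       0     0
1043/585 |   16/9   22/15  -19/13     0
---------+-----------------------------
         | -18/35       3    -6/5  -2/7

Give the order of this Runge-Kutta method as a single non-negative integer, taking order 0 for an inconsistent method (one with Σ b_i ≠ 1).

b = (-18/35, 3, -6/5, -2/7)
c = (0, 17/7, -43/12, 1043/585)
Ac = (0, 0, -323/84, 48043/5460)
Σ b_i: (-18/35)·1 + 3·1 + (-6/5)·1 + (-2/7)·1 = 1 ✓
b·c: 3·17/7 + (-6/5)·(-43/12) + (-2/7)·1043/585 = 18143/1638 ≠ 1/2 ⇒ order 1.

1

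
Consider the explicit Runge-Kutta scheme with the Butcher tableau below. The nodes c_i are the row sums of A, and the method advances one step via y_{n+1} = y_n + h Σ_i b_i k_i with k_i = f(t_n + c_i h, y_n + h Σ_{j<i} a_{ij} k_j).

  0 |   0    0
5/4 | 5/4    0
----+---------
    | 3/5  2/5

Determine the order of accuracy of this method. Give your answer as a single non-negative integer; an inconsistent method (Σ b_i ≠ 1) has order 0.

2

b = (3/5, 2/5)
c = (0, 5/4)
Σ b_i: 3/5·1 + 2/5·1 = 1 ✓
b·c: 2/5·5/4 = 1/2 ✓; 2 stages ⇒ order 2.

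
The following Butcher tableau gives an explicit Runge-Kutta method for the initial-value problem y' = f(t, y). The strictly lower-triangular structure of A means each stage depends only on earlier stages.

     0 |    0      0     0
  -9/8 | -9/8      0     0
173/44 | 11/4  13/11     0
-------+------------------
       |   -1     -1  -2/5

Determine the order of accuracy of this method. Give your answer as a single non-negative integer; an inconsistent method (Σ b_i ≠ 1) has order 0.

b = (-1, -1, -2/5)
c = (0, -9/8, 173/44)
Ac = (0, 0, -117/88)
Σ b_i: (-1)·1 + (-1)·1 + (-2/5)·1 = -12/5 ≠ 1 ⇒ order 0.

0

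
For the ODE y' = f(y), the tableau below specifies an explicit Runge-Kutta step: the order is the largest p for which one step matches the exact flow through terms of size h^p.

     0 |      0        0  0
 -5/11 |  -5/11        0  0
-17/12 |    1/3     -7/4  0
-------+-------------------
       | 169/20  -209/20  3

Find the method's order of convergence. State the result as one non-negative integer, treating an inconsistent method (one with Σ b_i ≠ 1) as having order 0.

b = (169/20, -209/20, 3)
c = (0, -5/11, -17/12)
Ac = (0, 0, 35/44)
Σ b_i: 169/20·1 + (-209/20)·1 + 3·1 = 1 ✓
b·c: (-209/20)·(-5/11) + 3·(-17/12) = 1/2 ✓
b·c²: (-209/20)·25/121 + 3·289/144 = 2039/528 ≠ 1/3 ⇒ order 2.
b·Ac: 3·35/44 = 105/44 ≠ 1/6

2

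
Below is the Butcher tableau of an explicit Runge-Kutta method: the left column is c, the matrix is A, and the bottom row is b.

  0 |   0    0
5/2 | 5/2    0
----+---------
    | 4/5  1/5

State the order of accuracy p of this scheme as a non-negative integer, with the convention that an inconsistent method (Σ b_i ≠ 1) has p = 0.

b = (4/5, 1/5)
c = (0, 5/2)
Σ b_i: 4/5·1 + 1/5·1 = 1 ✓
b·c: 1/5·5/2 = 1/2 ✓; 2 stages ⇒ order 2.

2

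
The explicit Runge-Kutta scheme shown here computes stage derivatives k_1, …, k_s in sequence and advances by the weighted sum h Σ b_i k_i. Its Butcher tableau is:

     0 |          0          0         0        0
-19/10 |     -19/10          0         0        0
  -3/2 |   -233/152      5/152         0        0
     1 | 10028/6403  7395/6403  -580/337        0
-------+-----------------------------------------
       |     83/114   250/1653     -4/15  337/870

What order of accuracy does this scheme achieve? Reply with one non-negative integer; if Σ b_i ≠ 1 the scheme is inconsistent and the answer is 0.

4

b = (83/114, 250/1653, -4/15, 337/870)
c = (0, -19/10, -3/2, 1)
Ac = (0, 0, -1/16, 261/674)
Σ b_i: 83/114·1 + 250/1653·1 + (-4/15)·1 + 337/870·1 = 1 ✓
b·c: 250/1653·(-19/10) + (-4/15)·(-3/2) + 337/870·1 = 1/2 ✓
b·c²: 250/1653·361/100 + (-4/15)·9/4 + 337/870·1 = 1/3 ✓
b·Ac: (-4/15)·(-1/16) + 337/870·261/674 = 1/6 ✓
b·c³: 250/1653·(-6859/1000) + (-4/15)·(-27/8) + 337/870·1 = 1/4 ✓
b·(c∘Ac): (-4/15)·3/32 + 337/870·261/674 = 1/8 ✓
b·Ac²: (-4/15)·19/160 + 337/870·2001/6740 = 1/12 ✓
b·A²c: 337/870·145/1348 = 1/24 ✓; 4 stages ⇒ order 4.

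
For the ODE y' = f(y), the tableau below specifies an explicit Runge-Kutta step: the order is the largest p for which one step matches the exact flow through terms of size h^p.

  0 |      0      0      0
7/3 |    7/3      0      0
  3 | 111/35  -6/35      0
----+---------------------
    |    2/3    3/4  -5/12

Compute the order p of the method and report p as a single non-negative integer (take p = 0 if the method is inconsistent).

3

b = (2/3, 3/4, -5/12)
c = (0, 7/3, 3)
Ac = (0, 0, -2/5)
Σ b_i: 2/3·1 + 3/4·1 + (-5/12)·1 = 1 ✓
b·c: 3/4·7/3 + (-5/12)·3 = 1/2 ✓
b·c²: 3/4·49/9 + (-5/12)·9 = 1/3 ✓
b·Ac: (-5/12)·(-2/5) = 1/6 ✓; 3 stages ⇒ order 3.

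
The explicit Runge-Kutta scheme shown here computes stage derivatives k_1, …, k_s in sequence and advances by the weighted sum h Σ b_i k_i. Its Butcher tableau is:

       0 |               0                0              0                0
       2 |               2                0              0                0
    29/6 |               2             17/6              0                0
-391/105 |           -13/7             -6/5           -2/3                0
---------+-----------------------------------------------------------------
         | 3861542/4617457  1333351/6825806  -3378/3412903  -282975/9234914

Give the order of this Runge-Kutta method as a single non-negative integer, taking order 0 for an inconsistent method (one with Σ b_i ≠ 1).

b = (3861542/4617457, 1333351/6825806, -3378/3412903, -282975/9234914)
c = (0, 2, 29/6, -391/105)
Ac = (0, 0, 17/3, -253/45)
Σ b_i: 3861542/4617457·1 + 1333351/6825806·1 + (-3378/3412903)·1 + (-282975/9234914)·1 = 1 ✓
b·c: 1333351/6825806·2 + (-3378/3412903)·29/6 + (-282975/9234914)·(-391/105) = 1/2 ✓
b·c²: 1333351/6825806·4 + (-3378/3412903)·841/36 + (-282975/9234914)·152881/11025 = 1/3 ✓
b·Ac: (-3378/3412903)·17/3 + (-282975/9234914)·(-253/45) = 1/6 ✓
b·c³: 1333351/6825806·8 + (-3378/3412903)·24389/216 + (-282975/9234914)·(-59776471/1157625) = 109610299/36136620 ≠ 1/4 ⇒ order 3.
b·(c∘Ac): (-3378/3412903)·493/18 + (-282975/9234914)·98923/4725 = -2416201/3613662 ≠ 1/8
b·Ac²: (-3378/3412903)·34/3 + (-282975/9234914)·(-5501/270) = 101911709/166228452 ≠ 1/12
b·A²c: (-282975/9234914)·(-34/9) = 1603525/13852371 ≠ 1/24

3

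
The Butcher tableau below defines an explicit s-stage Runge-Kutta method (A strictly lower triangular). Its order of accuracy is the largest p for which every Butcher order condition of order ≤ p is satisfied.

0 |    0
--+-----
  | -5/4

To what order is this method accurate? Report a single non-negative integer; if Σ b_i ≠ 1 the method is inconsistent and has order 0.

0

b = (-5/4)
c = (0)
Σ b_i: (-5/4)·1 = -5/4 ≠ 1 ⇒ order 0.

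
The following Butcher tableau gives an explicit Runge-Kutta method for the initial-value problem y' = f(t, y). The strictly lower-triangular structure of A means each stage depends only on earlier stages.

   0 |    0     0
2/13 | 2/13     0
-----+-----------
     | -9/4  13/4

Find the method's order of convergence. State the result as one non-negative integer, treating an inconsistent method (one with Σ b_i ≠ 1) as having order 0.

b = (-9/4, 13/4)
c = (0, 2/13)
Σ b_i: (-9/4)·1 + 13/4·1 = 1 ✓
b·c: 13/4·2/13 = 1/2 ✓; 2 stages ⇒ order 2.

2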